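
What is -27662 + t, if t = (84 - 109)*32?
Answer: -28462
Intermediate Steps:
t = -800 (t = -25*32 = -800)
-27662 + t = -27662 - 800 = -28462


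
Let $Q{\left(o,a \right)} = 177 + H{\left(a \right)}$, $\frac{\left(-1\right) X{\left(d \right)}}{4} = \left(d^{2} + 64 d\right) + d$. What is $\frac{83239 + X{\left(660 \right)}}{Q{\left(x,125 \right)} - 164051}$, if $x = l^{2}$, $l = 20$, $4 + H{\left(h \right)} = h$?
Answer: $\frac{1830761}{163753} \approx 11.18$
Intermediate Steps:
$H{\left(h \right)} = -4 + h$
$x = 400$ ($x = 20^{2} = 400$)
$X{\left(d \right)} = - 260 d - 4 d^{2}$ ($X{\left(d \right)} = - 4 \left(\left(d^{2} + 64 d\right) + d\right) = - 4 \left(d^{2} + 65 d\right) = - 260 d - 4 d^{2}$)
$Q{\left(o,a \right)} = 173 + a$ ($Q{\left(o,a \right)} = 177 + \left(-4 + a\right) = 173 + a$)
$\frac{83239 + X{\left(660 \right)}}{Q{\left(x,125 \right)} - 164051} = \frac{83239 - 2640 \left(65 + 660\right)}{\left(173 + 125\right) - 164051} = \frac{83239 - 2640 \cdot 725}{298 - 164051} = \frac{83239 - 1914000}{-163753} = \left(-1830761\right) \left(- \frac{1}{163753}\right) = \frac{1830761}{163753}$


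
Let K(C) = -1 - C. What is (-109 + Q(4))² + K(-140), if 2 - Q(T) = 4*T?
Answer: 15268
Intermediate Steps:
Q(T) = 2 - 4*T
(-109 + Q(4))² + K(-140) = (-109 + (2 - 4*4))² + (-1 - 1*(-140)) = (-109 + (2 - 16))² + (-1 + 140) = (-109 - 14)² + 139 = (-123)² + 139 = 15129 + 139 = 15268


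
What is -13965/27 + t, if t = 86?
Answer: -3881/9 ≈ -431.22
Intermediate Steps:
-13965/27 + t = -13965/27 + 86 = -133*35/9 + 86 = -4655/9 + 86 = -3881/9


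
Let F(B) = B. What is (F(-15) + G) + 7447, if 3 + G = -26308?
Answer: -18879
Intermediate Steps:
G = -26311 (G = -3 - 26308 = -26311)
(F(-15) + G) + 7447 = (-15 - 26311) + 7447 = -26326 + 7447 = -18879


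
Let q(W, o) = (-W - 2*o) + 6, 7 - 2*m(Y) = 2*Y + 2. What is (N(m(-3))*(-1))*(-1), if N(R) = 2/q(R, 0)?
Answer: 4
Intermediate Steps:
m(Y) = 5/2 - Y (m(Y) = 7/2 - (2*Y + 2)/2 = 7/2 - (2 + 2*Y)/2 = 7/2 + (-1 - Y) = 5/2 - Y)
q(W, o) = 6 - W - 2*o
N(R) = 2/(6 - R) (N(R) = 2/(6 - R - 2*0) = 2/(6 - R + 0) = 2/(6 - R))
(N(m(-3))*(-1))*(-1) = (-2/(-6 + (5/2 - 1*(-3)))*(-1))*(-1) = (-2/(-6 + (5/2 + 3))*(-1))*(-1) = (-2/(-6 + 11/2)*(-1))*(-1) = (-2/(-½)*(-1))*(-1) = (-2*(-2)*(-1))*(-1) = (4*(-1))*(-1) = -4*(-1) = 4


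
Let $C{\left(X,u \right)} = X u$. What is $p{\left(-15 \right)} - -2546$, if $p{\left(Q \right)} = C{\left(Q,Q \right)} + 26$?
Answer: $2797$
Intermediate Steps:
$p{\left(Q \right)} = 26 + Q^{2}$ ($p{\left(Q \right)} = Q Q + 26 = Q^{2} + 26 = 26 + Q^{2}$)
$p{\left(-15 \right)} - -2546 = \left(26 + \left(-15\right)^{2}\right) - -2546 = \left(26 + 225\right) + 2546 = 251 + 2546 = 2797$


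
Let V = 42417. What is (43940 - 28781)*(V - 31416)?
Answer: 166764159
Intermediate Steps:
(43940 - 28781)*(V - 31416) = (43940 - 28781)*(42417 - 31416) = 15159*11001 = 166764159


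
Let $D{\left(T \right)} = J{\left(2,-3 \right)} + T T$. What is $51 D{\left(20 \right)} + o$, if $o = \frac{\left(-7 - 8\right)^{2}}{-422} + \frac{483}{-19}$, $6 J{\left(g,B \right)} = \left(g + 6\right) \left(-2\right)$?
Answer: $\frac{162268651}{8018} \approx 20238.0$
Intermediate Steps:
$J{\left(g,B \right)} = -2 - \frac{g}{3}$ ($J{\left(g,B \right)} = \frac{\left(g + 6\right) \left(-2\right)}{6} = \frac{\left(6 + g\right) \left(-2\right)}{6} = \frac{-12 - 2 g}{6} = -2 - \frac{g}{3}$)
$D{\left(T \right)} = - \frac{8}{3} + T^{2}$ ($D{\left(T \right)} = \left(-2 - \frac{2}{3}\right) + T T = \left(-2 - \frac{2}{3}\right) + T^{2} = - \frac{8}{3} + T^{2}$)
$o = - \frac{208101}{8018}$ ($o = \left(-15\right)^{2} \left(- \frac{1}{422}\right) + 483 \left(- \frac{1}{19}\right) = 225 \left(- \frac{1}{422}\right) - \frac{483}{19} = - \frac{225}{422} - \frac{483}{19} = - \frac{208101}{8018} \approx -25.954$)
$51 D{\left(20 \right)} + o = 51 \left(- \frac{8}{3} + 20^{2}\right) - \frac{208101}{8018} = 51 \left(- \frac{8}{3} + 400\right) - \frac{208101}{8018} = 51 \cdot \frac{1192}{3} - \frac{208101}{8018} = 20264 - \frac{208101}{8018} = \frac{162268651}{8018}$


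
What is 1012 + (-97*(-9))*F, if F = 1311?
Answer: 1145515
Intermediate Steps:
1012 + (-97*(-9))*F = 1012 - 97*(-9)*1311 = 1012 + 873*1311 = 1012 + 1144503 = 1145515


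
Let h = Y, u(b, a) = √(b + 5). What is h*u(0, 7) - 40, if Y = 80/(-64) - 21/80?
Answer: -40 - 121*√5/80 ≈ -43.382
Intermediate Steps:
u(b, a) = √(5 + b)
Y = -121/80 (Y = 80*(-1/64) - 21*1/80 = -5/4 - 21/80 = -121/80 ≈ -1.5125)
h = -121/80 ≈ -1.5125
h*u(0, 7) - 40 = -121*√(5 + 0)/80 - 40 = -121*√5/80 - 40 = -40 - 121*√5/80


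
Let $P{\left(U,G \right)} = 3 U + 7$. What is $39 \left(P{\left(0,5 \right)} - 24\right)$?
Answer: $-663$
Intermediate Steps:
$P{\left(U,G \right)} = 7 + 3 U$
$39 \left(P{\left(0,5 \right)} - 24\right) = 39 \left(\left(7 + 3 \cdot 0\right) - 24\right) = 39 \left(\left(7 + 0\right) - 24\right) = 39 \left(7 - 24\right) = 39 \left(-17\right) = -663$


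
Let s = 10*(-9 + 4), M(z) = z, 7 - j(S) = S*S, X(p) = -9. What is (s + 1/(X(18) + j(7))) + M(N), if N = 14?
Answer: -1837/51 ≈ -36.020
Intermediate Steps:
j(S) = 7 - S² (j(S) = 7 - S*S = 7 - S²)
s = -50 (s = 10*(-5) = -50)
(s + 1/(X(18) + j(7))) + M(N) = (-50 + 1/(-9 + (7 - 1*7²))) + 14 = (-50 + 1/(-9 + (7 - 1*49))) + 14 = (-50 + 1/(-9 + (7 - 49))) + 14 = (-50 + 1/(-9 - 42)) + 14 = (-50 + 1/(-51)) + 14 = (-50 - 1/51) + 14 = -2551/51 + 14 = -1837/51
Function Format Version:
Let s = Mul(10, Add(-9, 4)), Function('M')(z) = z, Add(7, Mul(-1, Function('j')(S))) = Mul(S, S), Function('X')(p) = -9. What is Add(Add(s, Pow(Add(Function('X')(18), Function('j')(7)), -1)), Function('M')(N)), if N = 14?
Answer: Rational(-1837, 51) ≈ -36.020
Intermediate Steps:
Function('j')(S) = Add(7, Mul(-1, Pow(S, 2))) (Function('j')(S) = Add(7, Mul(-1, Mul(S, S))) = Add(7, Mul(-1, Pow(S, 2))))
s = -50 (s = Mul(10, -5) = -50)
Add(Add(s, Pow(Add(Function('X')(18), Function('j')(7)), -1)), Function('M')(N)) = Add(Add(-50, Pow(Add(-9, Add(7, Mul(-1, Pow(7, 2)))), -1)), 14) = Add(Add(-50, Pow(Add(-9, Add(7, Mul(-1, 49))), -1)), 14) = Add(Add(-50, Pow(Add(-9, Add(7, -49)), -1)), 14) = Add(Add(-50, Pow(Add(-9, -42), -1)), 14) = Add(Add(-50, Pow(-51, -1)), 14) = Add(Add(-50, Rational(-1, 51)), 14) = Add(Rational(-2551, 51), 14) = Rational(-1837, 51)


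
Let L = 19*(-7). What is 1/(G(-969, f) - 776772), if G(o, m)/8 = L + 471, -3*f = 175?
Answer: -1/774068 ≈ -1.2919e-6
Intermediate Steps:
f = -175/3 (f = -1/3*175 = -175/3 ≈ -58.333)
L = -133
G(o, m) = 2704 (G(o, m) = 8*(-133 + 471) = 8*338 = 2704)
1/(G(-969, f) - 776772) = 1/(2704 - 776772) = 1/(-774068) = -1/774068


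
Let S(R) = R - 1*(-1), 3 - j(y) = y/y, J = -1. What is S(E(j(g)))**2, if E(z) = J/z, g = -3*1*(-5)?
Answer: 1/4 ≈ 0.25000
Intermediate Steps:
g = 15 (g = -3*(-5) = 15)
j(y) = 2 (j(y) = 3 - y/y = 3 - 1*1 = 3 - 1 = 2)
E(z) = -1/z
S(R) = 1 + R (S(R) = R + 1 = 1 + R)
S(E(j(g)))**2 = (1 - 1/2)**2 = (1/2)**2 = 1/4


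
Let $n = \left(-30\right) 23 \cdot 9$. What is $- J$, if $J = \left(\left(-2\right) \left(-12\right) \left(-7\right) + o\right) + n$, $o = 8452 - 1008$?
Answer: $-1066$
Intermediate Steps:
$n = -6210$ ($n = \left(-690\right) 9 = -6210$)
$o = 7444$ ($o = 8452 - 1008 = 7444$)
$J = 1066$ ($J = \left(\left(-2\right) \left(-12\right) \left(-7\right) + 7444\right) - 6210 = \left(24 \left(-7\right) + 7444\right) - 6210 = \left(-168 + 7444\right) - 6210 = 7276 - 6210 = 1066$)
$- J = \left(-1\right) 1066 = -1066$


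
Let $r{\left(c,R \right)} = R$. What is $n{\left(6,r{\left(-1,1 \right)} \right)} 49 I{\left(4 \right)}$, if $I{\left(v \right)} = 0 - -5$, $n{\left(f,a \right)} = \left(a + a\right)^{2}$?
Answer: $980$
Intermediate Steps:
$n{\left(f,a \right)} = 4 a^{2}$ ($n{\left(f,a \right)} = \left(2 a\right)^{2} = 4 a^{2}$)
$I{\left(v \right)} = 5$ ($I{\left(v \right)} = 0 + 5 = 5$)
$n{\left(6,r{\left(-1,1 \right)} \right)} 49 I{\left(4 \right)} = 4 \cdot 1^{2} \cdot 49 \cdot 5 = 4 \cdot 1 \cdot 49 \cdot 5 = 4 \cdot 49 \cdot 5 = 196 \cdot 5 = 980$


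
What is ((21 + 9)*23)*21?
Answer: 14490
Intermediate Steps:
((21 + 9)*23)*21 = (30*23)*21 = 690*21 = 14490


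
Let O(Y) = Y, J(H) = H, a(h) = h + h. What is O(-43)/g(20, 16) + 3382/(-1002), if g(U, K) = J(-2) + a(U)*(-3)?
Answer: -184759/61122 ≈ -3.0228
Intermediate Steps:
a(h) = 2*h
g(U, K) = -2 - 6*U (g(U, K) = -2 + (2*U)*(-3) = -2 - 6*U)
O(-43)/g(20, 16) + 3382/(-1002) = -43/(-2 - 6*20) + 3382/(-1002) = -43/(-2 - 120) + 3382*(-1/1002) = -43/(-122) - 1691/501 = -43*(-1/122) - 1691/501 = 43/122 - 1691/501 = -184759/61122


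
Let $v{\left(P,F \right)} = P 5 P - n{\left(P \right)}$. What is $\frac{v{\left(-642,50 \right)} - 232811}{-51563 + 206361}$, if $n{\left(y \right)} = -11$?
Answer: $\frac{914010}{77399} \approx 11.809$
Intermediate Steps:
$v{\left(P,F \right)} = 11 + 5 P^{2}$ ($v{\left(P,F \right)} = P 5 P - -11 = 5 P P + 11 = 5 P^{2} + 11 = 11 + 5 P^{2}$)
$\frac{v{\left(-642,50 \right)} - 232811}{-51563 + 206361} = \frac{\left(11 + 5 \left(-642\right)^{2}\right) - 232811}{-51563 + 206361} = \frac{\left(11 + 5 \cdot 412164\right) - 232811}{154798} = \left(\left(11 + 2060820\right) - 232811\right) \frac{1}{154798} = \left(2060831 - 232811\right) \frac{1}{154798} = 1828020 \cdot \frac{1}{154798} = \frac{914010}{77399}$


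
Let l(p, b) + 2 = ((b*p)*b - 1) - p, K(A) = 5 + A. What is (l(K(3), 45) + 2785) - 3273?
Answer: 15701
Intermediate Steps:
l(p, b) = -3 - p + p*b**2 (l(p, b) = -2 + (((b*p)*b - 1) - p) = -2 + ((p*b**2 - 1) - p) = -2 + ((-1 + p*b**2) - p) = -2 + (-1 - p + p*b**2) = -3 - p + p*b**2)
(l(K(3), 45) + 2785) - 3273 = ((-3 - (5 + 3) + (5 + 3)*45**2) + 2785) - 3273 = ((-3 - 1*8 + 8*2025) + 2785) - 3273 = ((-3 - 8 + 16200) + 2785) - 3273 = (16189 + 2785) - 3273 = 18974 - 3273 = 15701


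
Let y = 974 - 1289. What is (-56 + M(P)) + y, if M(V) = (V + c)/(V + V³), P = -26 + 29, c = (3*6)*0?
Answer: -3709/10 ≈ -370.90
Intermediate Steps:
c = 0 (c = 18*0 = 0)
y = -315
P = 3
M(V) = V/(V + V³) (M(V) = (V + 0)/(V + V³) = V/(V + V³))
(-56 + M(P)) + y = (-56 + 1/(1 + 3²)) - 315 = (-56 + 1/(1 + 9)) - 315 = (-56 + 1/10) - 315 = (-56 + ⅒) - 315 = -559/10 - 315 = -3709/10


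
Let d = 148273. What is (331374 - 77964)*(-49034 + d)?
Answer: 25148154990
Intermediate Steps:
(331374 - 77964)*(-49034 + d) = (331374 - 77964)*(-49034 + 148273) = 253410*99239 = 25148154990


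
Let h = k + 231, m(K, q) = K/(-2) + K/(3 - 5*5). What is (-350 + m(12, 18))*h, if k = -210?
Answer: -82362/11 ≈ -7487.5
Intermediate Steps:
m(K, q) = -6*K/11 (m(K, q) = K*(-½) + K/(3 - 25) = -K/2 + K/(-22) = -K/2 + K*(-1/22) = -K/2 - K/22 = -6*K/11)
h = 21 (h = -210 + 231 = 21)
(-350 + m(12, 18))*h = (-350 - 6/11*12)*21 = (-350 - 72/11)*21 = -3922/11*21 = -82362/11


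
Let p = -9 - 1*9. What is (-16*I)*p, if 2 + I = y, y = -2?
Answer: -1152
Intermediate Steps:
I = -4 (I = -2 - 2 = -4)
p = -18 (p = -9 - 9 = -18)
(-16*I)*p = -16*(-4)*(-18) = 64*(-18) = -1152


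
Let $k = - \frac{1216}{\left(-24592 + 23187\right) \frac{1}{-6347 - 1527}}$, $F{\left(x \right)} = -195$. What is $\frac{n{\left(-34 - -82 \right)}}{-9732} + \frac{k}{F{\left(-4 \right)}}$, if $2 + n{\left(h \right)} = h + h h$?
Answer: $\frac{5140997591}{148129150} \approx 34.706$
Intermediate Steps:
$n{\left(h \right)} = -2 + h + h^{2}$ ($n{\left(h \right)} = -2 + \left(h + h h\right) = -2 + \left(h + h^{2}\right) = -2 + h + h^{2}$)
$k = - \frac{9574784}{1405}$ ($k = - \frac{1216}{\left(-1405\right) \frac{1}{-7874}} = - \frac{1216}{\left(-1405\right) \left(- \frac{1}{7874}\right)} = - \frac{1216}{\frac{1405}{7874}} = \left(-1216\right) \frac{7874}{1405} = - \frac{9574784}{1405} \approx -6814.8$)
$\frac{n{\left(-34 - -82 \right)}}{-9732} + \frac{k}{F{\left(-4 \right)}} = \frac{-2 - -48 + \left(-34 - -82\right)^{2}}{-9732} - \frac{9574784}{1405 \left(-195\right)} = \left(-2 + \left(-34 + 82\right) + \left(-34 + 82\right)^{2}\right) \left(- \frac{1}{9732}\right) - - \frac{9574784}{273975} = \left(-2 + 48 + 48^{2}\right) \left(- \frac{1}{9732}\right) + \frac{9574784}{273975} = \left(-2 + 48 + 2304\right) \left(- \frac{1}{9732}\right) + \frac{9574784}{273975} = 2350 \left(- \frac{1}{9732}\right) + \frac{9574784}{273975} = - \frac{1175}{4866} + \frac{9574784}{273975} = \frac{5140997591}{148129150}$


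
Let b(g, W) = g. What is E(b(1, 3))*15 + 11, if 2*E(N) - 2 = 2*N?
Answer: 41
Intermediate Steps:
E(N) = 1 + N (E(N) = 1 + (2*N)/2 = 1 + N)
E(b(1, 3))*15 + 11 = (1 + 1)*15 + 11 = 2*15 + 11 = 30 + 11 = 41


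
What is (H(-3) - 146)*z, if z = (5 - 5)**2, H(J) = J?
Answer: 0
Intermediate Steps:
z = 0 (z = 0**2 = 0)
(H(-3) - 146)*z = (-3 - 146)*0 = -149*0 = 0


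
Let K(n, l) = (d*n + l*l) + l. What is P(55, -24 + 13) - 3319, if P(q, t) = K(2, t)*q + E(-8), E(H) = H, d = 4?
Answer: 3163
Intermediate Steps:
K(n, l) = l + l² + 4*n (K(n, l) = (4*n + l*l) + l = (4*n + l²) + l = (l² + 4*n) + l = l + l² + 4*n)
P(q, t) = -8 + q*(8 + t + t²) (P(q, t) = (t + t² + 4*2)*q - 8 = (t + t² + 8)*q - 8 = (8 + t + t²)*q - 8 = q*(8 + t + t²) - 8 = -8 + q*(8 + t + t²))
P(55, -24 + 13) - 3319 = (-8 + 55*(8 + (-24 + 13) + (-24 + 13)²)) - 3319 = (-8 + 55*(8 - 11 + (-11)²)) - 3319 = (-8 + 55*(8 - 11 + 121)) - 3319 = (-8 + 55*118) - 3319 = (-8 + 6490) - 3319 = 6482 - 3319 = 3163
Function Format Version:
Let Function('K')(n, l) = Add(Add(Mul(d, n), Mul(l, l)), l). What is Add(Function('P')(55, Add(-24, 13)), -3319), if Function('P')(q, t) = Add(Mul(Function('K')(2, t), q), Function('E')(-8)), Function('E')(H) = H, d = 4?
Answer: 3163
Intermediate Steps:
Function('K')(n, l) = Add(l, Pow(l, 2), Mul(4, n)) (Function('K')(n, l) = Add(Add(Mul(4, n), Mul(l, l)), l) = Add(Add(Mul(4, n), Pow(l, 2)), l) = Add(Add(Pow(l, 2), Mul(4, n)), l) = Add(l, Pow(l, 2), Mul(4, n)))
Function('P')(q, t) = Add(-8, Mul(q, Add(8, t, Pow(t, 2)))) (Function('P')(q, t) = Add(Mul(Add(t, Pow(t, 2), Mul(4, 2)), q), -8) = Add(Mul(Add(t, Pow(t, 2), 8), q), -8) = Add(Mul(Add(8, t, Pow(t, 2)), q), -8) = Add(Mul(q, Add(8, t, Pow(t, 2))), -8) = Add(-8, Mul(q, Add(8, t, Pow(t, 2)))))
Add(Function('P')(55, Add(-24, 13)), -3319) = Add(Add(-8, Mul(55, Add(8, Add(-24, 13), Pow(Add(-24, 13), 2)))), -3319) = Add(Add(-8, Mul(55, Add(8, -11, Pow(-11, 2)))), -3319) = Add(Add(-8, Mul(55, Add(8, -11, 121))), -3319) = Add(Add(-8, Mul(55, 118)), -3319) = Add(Add(-8, 6490), -3319) = Add(6482, -3319) = 3163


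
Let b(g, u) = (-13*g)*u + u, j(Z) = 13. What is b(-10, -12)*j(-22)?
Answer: -20436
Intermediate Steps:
b(g, u) = u - 13*g*u (b(g, u) = -13*g*u + u = u - 13*g*u)
b(-10, -12)*j(-22) = -12*(1 - 13*(-10))*13 = -12*(1 + 130)*13 = -12*131*13 = -1572*13 = -20436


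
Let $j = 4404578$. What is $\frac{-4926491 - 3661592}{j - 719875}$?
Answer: $- \frac{8588083}{3684703} \approx -2.3307$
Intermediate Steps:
$\frac{-4926491 - 3661592}{j - 719875} = \frac{-4926491 - 3661592}{4404578 - 719875} = - \frac{8588083}{3684703}$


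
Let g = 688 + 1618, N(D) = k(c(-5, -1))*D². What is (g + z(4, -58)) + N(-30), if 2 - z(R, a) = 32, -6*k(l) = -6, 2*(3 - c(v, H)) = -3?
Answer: 3176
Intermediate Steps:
c(v, H) = 9/2 (c(v, H) = 3 - ½*(-3) = 3 + 3/2 = 9/2)
k(l) = 1 (k(l) = -⅙*(-6) = 1)
z(R, a) = -30 (z(R, a) = 2 - 1*32 = 2 - 32 = -30)
N(D) = D² (N(D) = 1*D² = D²)
g = 2306
(g + z(4, -58)) + N(-30) = (2306 - 30) + (-30)² = 2276 + 900 = 3176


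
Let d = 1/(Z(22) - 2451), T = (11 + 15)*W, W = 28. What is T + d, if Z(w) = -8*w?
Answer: 1912455/2627 ≈ 728.00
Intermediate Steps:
T = 728 (T = (11 + 15)*28 = 26*28 = 728)
d = -1/2627 (d = 1/(-8*22 - 2451) = 1/(-176 - 2451) = 1/(-2627) = -1/2627 ≈ -0.00038066)
T + d = 728 - 1/2627 = 1912455/2627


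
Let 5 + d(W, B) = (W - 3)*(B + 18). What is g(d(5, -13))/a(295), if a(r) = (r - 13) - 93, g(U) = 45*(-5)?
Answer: -25/21 ≈ -1.1905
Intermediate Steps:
d(W, B) = -5 + (-3 + W)*(18 + B) (d(W, B) = -5 + (W - 3)*(B + 18) = -5 + (-3 + W)*(18 + B))
g(U) = -225
a(r) = -106 + r (a(r) = (-13 + r) - 93 = -106 + r)
g(d(5, -13))/a(295) = -225/(-106 + 295) = -225/189 = -225*1/189 = -25/21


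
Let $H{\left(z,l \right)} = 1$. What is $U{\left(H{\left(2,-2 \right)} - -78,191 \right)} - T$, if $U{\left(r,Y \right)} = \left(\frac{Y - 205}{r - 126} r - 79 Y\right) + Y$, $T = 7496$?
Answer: $- \frac{1051412}{47} \approx -22370.0$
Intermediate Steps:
$U{\left(r,Y \right)} = - 78 Y + \frac{r \left(-205 + Y\right)}{-126 + r}$ ($U{\left(r,Y \right)} = \left(\frac{-205 + Y}{-126 + r} r - 79 Y\right) + Y = \left(\frac{r \left(-205 + Y\right)}{-126 + r} - 79 Y\right) + Y = \left(- 79 Y + \frac{r \left(-205 + Y\right)}{-126 + r}\right) + Y = - 78 Y + \frac{r \left(-205 + Y\right)}{-126 + r}$)
$U{\left(H{\left(2,-2 \right)} - -78,191 \right)} - T = \frac{- 205 \left(1 - -78\right) + 9828 \cdot 191 - 14707 \left(1 - -78\right)}{-126 + \left(1 - -78\right)} - 7496 = \frac{- 205 \left(1 + 78\right) + 1877148 - 14707 \left(1 + 78\right)}{-126 + \left(1 + 78\right)} - 7496 = \frac{\left(-205\right) 79 + 1877148 - 14707 \cdot 79}{-126 + 79} - 7496 = \frac{-16195 + 1877148 - 1161853}{-47} - 7496 = \left(- \frac{1}{47}\right) 699100 - 7496 = - \frac{699100}{47} - 7496 = - \frac{1051412}{47}$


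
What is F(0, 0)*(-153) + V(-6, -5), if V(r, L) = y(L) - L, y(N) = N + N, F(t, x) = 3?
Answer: -464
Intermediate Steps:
y(N) = 2*N
V(r, L) = L (V(r, L) = 2*L - L = L)
F(0, 0)*(-153) + V(-6, -5) = 3*(-153) - 5 = -459 - 5 = -464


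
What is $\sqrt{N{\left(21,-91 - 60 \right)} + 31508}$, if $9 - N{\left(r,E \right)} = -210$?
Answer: $\sqrt{31727} \approx 178.12$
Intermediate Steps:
$N{\left(r,E \right)} = 219$ ($N{\left(r,E \right)} = 9 - -210 = 9 + 210 = 219$)
$\sqrt{N{\left(21,-91 - 60 \right)} + 31508} = \sqrt{219 + 31508} = \sqrt{31727}$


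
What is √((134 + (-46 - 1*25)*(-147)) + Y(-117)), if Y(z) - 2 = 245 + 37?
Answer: √10855 ≈ 104.19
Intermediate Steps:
Y(z) = 284 (Y(z) = 2 + (245 + 37) = 2 + 282 = 284)
√((134 + (-46 - 1*25)*(-147)) + Y(-117)) = √((134 + (-46 - 1*25)*(-147)) + 284) = √((134 + (-46 - 25)*(-147)) + 284) = √((134 - 71*(-147)) + 284) = √((134 + 10437) + 284) = √(10571 + 284) = √10855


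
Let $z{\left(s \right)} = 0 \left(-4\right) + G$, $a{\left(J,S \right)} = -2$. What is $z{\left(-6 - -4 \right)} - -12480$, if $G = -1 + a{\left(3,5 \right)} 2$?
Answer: $12475$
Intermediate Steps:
$G = -5$ ($G = -1 - 4 = -5$)
$z{\left(s \right)} = -5$ ($z{\left(s \right)} = 0 \left(-4\right) - 5 = 0 - 5 = -5$)
$z{\left(-6 - -4 \right)} - -12480 = -5 - -12480 = -5 + 12480 = 12475$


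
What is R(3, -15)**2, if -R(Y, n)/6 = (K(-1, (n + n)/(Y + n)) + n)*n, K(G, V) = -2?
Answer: 2340900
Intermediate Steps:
R(Y, n) = -6*n*(-2 + n) (R(Y, n) = -6*(-2 + n)*n = -6*n*(-2 + n))
R(3, -15)**2 = (6*(-15)*(2 - 1*(-15)))**2 = (6*(-15)*(2 + 15))**2 = (6*(-15)*17)**2 = (-1530)**2 = 2340900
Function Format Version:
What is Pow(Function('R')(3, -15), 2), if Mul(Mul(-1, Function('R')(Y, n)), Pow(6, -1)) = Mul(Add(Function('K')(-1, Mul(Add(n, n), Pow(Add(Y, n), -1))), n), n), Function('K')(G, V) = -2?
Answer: 2340900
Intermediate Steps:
Function('R')(Y, n) = Mul(-6, n, Add(-2, n)) (Function('R')(Y, n) = Mul(-6, Mul(Add(-2, n), n)) = Mul(-6, Mul(n, Add(-2, n))) = Mul(-6, n, Add(-2, n)))
Pow(Function('R')(3, -15), 2) = Pow(Mul(6, -15, Add(2, Mul(-1, -15))), 2) = Pow(Mul(6, -15, Add(2, 15)), 2) = Pow(Mul(6, -15, 17), 2) = Pow(-1530, 2) = 2340900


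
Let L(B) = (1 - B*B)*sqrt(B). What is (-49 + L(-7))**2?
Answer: -13727 + 4704*I*sqrt(7) ≈ -13727.0 + 12446.0*I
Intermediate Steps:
L(B) = sqrt(B)*(1 - B**2) (L(B) = (1 - B**2)*sqrt(B) = sqrt(B)*(1 - B**2))
(-49 + L(-7))**2 = (-49 + sqrt(-7)*(1 - 1*(-7)**2))**2 = (-49 + (I*sqrt(7))*(1 - 1*49))**2 = (-49 + (I*sqrt(7))*(1 - 49))**2 = (-49 + (I*sqrt(7))*(-48))**2 = (-49 - 48*I*sqrt(7))**2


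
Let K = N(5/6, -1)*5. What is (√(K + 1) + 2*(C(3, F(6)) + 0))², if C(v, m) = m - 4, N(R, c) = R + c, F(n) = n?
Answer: (24 + √6)²/36 ≈ 19.433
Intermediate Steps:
K = -⅚ (K = (5/6 - 1)*5 = (5*(⅙) - 1)*5 = (⅚ - 1)*5 = -⅙*5 = -⅚ ≈ -0.83333)
C(v, m) = -4 + m
(√(K + 1) + 2*(C(3, F(6)) + 0))² = (√(-⅚ + 1) + 2*((-4 + 6) + 0))² = (√(⅙) + 2*(2 + 0))² = (√6/6 + 2*2)² = (√6/6 + 4)² = (4 + √6/6)²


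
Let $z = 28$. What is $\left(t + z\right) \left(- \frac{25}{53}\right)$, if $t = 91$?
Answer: $- \frac{2975}{53} \approx -56.132$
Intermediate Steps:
$\left(t + z\right) \left(- \frac{25}{53}\right) = \left(91 + 28\right) \left(- \frac{25}{53}\right) = 119 \left(\left(-25\right) \frac{1}{53}\right) = 119 \left(- \frac{25}{53}\right) = - \frac{2975}{53}$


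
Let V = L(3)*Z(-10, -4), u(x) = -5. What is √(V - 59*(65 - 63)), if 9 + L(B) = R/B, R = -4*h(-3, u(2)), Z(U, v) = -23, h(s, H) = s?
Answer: I*√3 ≈ 1.732*I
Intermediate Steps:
R = 12 (R = -4*(-3) = 12)
L(B) = -9 + 12/B
V = 115 (V = (-9 + 12/3)*(-23) = (-9 + 12*(⅓))*(-23) = (-9 + 4)*(-23) = -5*(-23) = 115)
√(V - 59*(65 - 63)) = √(115 - 59*(65 - 63)) = √(115 - 59*2) = √(115 - 118) = √(-3) = I*√3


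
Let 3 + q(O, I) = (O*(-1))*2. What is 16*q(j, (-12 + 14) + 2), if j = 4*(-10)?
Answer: 1232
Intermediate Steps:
j = -40
q(O, I) = -3 - 2*O (q(O, I) = -3 + (O*(-1))*2 = -3 - O*2 = -3 - 2*O)
16*q(j, (-12 + 14) + 2) = 16*(-3 - 2*(-40)) = 16*(-3 + 80) = 16*77 = 1232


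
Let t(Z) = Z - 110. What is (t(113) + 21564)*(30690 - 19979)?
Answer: 231004137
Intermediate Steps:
t(Z) = -110 + Z
(t(113) + 21564)*(30690 - 19979) = ((-110 + 113) + 21564)*(30690 - 19979) = (3 + 21564)*10711 = 21567*10711 = 231004137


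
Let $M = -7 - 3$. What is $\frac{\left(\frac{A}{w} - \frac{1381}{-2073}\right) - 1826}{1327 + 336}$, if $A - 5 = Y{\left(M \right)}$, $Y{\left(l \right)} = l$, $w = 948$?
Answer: $- \frac{1195721227}{1089378084} \approx -1.0976$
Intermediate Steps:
$M = -10$ ($M = -7 - 3 = -10$)
$A = -5$ ($A = 5 - 10 = -5$)
$\frac{\left(\frac{A}{w} - \frac{1381}{-2073}\right) - 1826}{1327 + 336} = \frac{\left(- \frac{5}{948} - \frac{1381}{-2073}\right) - 1826}{1327 + 336} = \frac{\left(\left(-5\right) \frac{1}{948} - - \frac{1381}{2073}\right) - 1826}{1663} = \left(\left(- \frac{5}{948} + \frac{1381}{2073}\right) - 1826\right) \frac{1}{1663} = \left(\frac{432941}{655068} - 1826\right) \frac{1}{1663} = \left(- \frac{1195721227}{655068}\right) \frac{1}{1663} = - \frac{1195721227}{1089378084}$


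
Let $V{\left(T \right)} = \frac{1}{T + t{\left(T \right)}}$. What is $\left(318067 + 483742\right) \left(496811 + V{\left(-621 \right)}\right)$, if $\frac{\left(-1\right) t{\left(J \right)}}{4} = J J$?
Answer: $\frac{614723934778208506}{1543185} \approx 3.9835 \cdot 10^{11}$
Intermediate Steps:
$t{\left(J \right)} = - 4 J^{2}$ ($t{\left(J \right)} = - 4 J J = - 4 J^{2}$)
$V{\left(T \right)} = \frac{1}{T - 4 T^{2}}$
$\left(318067 + 483742\right) \left(496811 + V{\left(-621 \right)}\right) = \left(318067 + 483742\right) \left(496811 - \frac{1}{\left(-621\right) \left(-1 + 4 \left(-621\right)\right)}\right) = 801809 \left(496811 - - \frac{1}{621 \left(-1 - 2484\right)}\right) = 801809 \left(496811 - - \frac{1}{621 \left(-2485\right)}\right) = 801809 \left(496811 - \left(- \frac{1}{621}\right) \left(- \frac{1}{2485}\right)\right) = 801809 \left(496811 - \frac{1}{1543185}\right) = 801809 \cdot \frac{766671283034}{1543185} = \frac{614723934778208506}{1543185}$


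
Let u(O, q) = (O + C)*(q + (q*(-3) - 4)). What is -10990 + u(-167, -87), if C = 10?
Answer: -37680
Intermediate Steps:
u(O, q) = (-4 - 2*q)*(10 + O) (u(O, q) = (O + 10)*(q + (q*(-3) - 4)) = (10 + O)*(q + (-3*q - 4)) = (10 + O)*(q + (-4 - 3*q)) = (10 + O)*(-4 - 2*q) = (-4 - 2*q)*(10 + O))
-10990 + u(-167, -87) = -10990 + (-40 - 20*(-87) - 4*(-167) - 2*(-167)*(-87)) = -10990 + (-40 + 1740 + 668 - 29058) = -10990 - 26690 = -37680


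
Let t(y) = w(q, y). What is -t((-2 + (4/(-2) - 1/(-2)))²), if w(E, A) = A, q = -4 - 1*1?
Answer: -49/4 ≈ -12.250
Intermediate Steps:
q = -5 (q = -4 - 1 = -5)
t(y) = y
-t((-2 + (4/(-2) - 1/(-2)))²) = -(-2 + (4/(-2) - 1/(-2)))² = -(-2 + (4*(-½) - 1*(-½)))² = -(-2 + (-2 + ½))² = -(-2 - 3/2)² = -(-7/2)² = -1*49/4 = -49/4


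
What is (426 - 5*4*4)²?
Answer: 119716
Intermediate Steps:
(426 - 5*4*4)² = (426 - 20*4)² = (426 - 80)² = 346² = 119716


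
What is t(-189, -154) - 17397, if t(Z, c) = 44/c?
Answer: -121781/7 ≈ -17397.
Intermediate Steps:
t(-189, -154) - 17397 = 44/(-154) - 17397 = 44*(-1/154) - 17397 = -2/7 - 17397 = -121781/7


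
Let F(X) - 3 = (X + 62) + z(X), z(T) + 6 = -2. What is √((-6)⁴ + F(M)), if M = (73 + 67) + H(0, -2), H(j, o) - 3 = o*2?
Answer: 2*√373 ≈ 38.626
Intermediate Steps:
H(j, o) = 3 + 2*o (H(j, o) = 3 + o*2 = 3 + 2*o)
z(T) = -8 (z(T) = -6 - 2 = -8)
M = 139 (M = (73 + 67) + (3 + 2*(-2)) = 140 + (3 - 4) = 140 - 1 = 139)
F(X) = 57 + X (F(X) = 3 + ((X + 62) - 8) = 3 + ((62 + X) - 8) = 3 + (54 + X) = 57 + X)
√((-6)⁴ + F(M)) = √((-6)⁴ + (57 + 139)) = √(1296 + 196) = √1492 = 2*√373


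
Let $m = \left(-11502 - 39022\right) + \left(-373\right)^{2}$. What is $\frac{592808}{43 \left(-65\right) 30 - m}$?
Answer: $- \frac{592808}{172455} \approx -3.4375$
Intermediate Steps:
$m = 88605$ ($m = -50524 + 139129 = 88605$)
$\frac{592808}{43 \left(-65\right) 30 - m} = \frac{592808}{43 \left(-65\right) 30 - 88605} = \frac{592808}{\left(-2795\right) 30 - 88605} = \frac{592808}{-83850 - 88605} = \frac{592808}{-172455} = 592808 \left(- \frac{1}{172455}\right) = - \frac{592808}{172455}$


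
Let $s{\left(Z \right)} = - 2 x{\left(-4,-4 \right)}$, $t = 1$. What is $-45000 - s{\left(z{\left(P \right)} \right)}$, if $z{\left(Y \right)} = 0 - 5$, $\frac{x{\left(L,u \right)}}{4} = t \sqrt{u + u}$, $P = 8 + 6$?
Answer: $-45000 + 16 i \sqrt{2} \approx -45000.0 + 22.627 i$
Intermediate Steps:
$P = 14$
$x{\left(L,u \right)} = 4 \sqrt{2} \sqrt{u}$ ($x{\left(L,u \right)} = 4 \cdot 1 \sqrt{u + u} = 4 \cdot 1 \sqrt{2 u} = 4 \cdot 1 \sqrt{2} \sqrt{u} = 4 \sqrt{2} \sqrt{u}$)
$z{\left(Y \right)} = -5$ ($z{\left(Y \right)} = 0 - 5 = -5$)
$s{\left(Z \right)} = - 16 i \sqrt{2}$ ($s{\left(Z \right)} = - 2 \cdot 4 \sqrt{2} \sqrt{-4} = - 2 \cdot 4 \sqrt{2} \cdot 2 i = - 2 \cdot 8 i \sqrt{2} = - 16 i \sqrt{2}$)
$-45000 - s{\left(z{\left(P \right)} \right)} = -45000 - - 16 i \sqrt{2} = -45000 + 16 i \sqrt{2}$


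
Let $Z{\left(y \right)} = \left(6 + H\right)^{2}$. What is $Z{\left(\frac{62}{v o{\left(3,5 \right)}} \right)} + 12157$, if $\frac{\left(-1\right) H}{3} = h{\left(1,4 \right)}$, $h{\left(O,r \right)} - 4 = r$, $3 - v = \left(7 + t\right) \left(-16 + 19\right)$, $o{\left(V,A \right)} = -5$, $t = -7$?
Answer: $12481$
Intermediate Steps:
$v = 3$ ($v = 3 - \left(7 - 7\right) \left(-16 + 19\right) = 3 - 0 \cdot 3 = 3 - 0 = 3 + 0 = 3$)
$h{\left(O,r \right)} = 4 + r$
$H = -24$ ($H = - 3 \left(4 + 4\right) = \left(-3\right) 8 = -24$)
$Z{\left(y \right)} = 324$ ($Z{\left(y \right)} = \left(6 - 24\right)^{2} = \left(-18\right)^{2} = 324$)
$Z{\left(\frac{62}{v o{\left(3,5 \right)}} \right)} + 12157 = 324 + 12157 = 12481$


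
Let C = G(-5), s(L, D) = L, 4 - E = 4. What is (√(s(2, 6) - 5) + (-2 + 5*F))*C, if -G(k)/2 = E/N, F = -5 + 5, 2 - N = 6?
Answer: 0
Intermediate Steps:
E = 0 (E = 4 - 1*4 = 4 - 4 = 0)
N = -4 (N = 2 - 1*6 = 2 - 6 = -4)
F = 0
G(k) = 0 (G(k) = -0/(-4) = -0*(-1)/4 = -2*0 = 0)
C = 0
(√(s(2, 6) - 5) + (-2 + 5*F))*C = (√(2 - 5) + (-2 + 5*0))*0 = (√(-3) + (-2 + 0))*0 = (I*√3 - 2)*0 = (-2 + I*√3)*0 = 0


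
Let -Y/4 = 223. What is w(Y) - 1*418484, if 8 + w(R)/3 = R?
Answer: -421184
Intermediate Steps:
Y = -892 (Y = -4*223 = -892)
w(R) = -24 + 3*R
w(Y) - 1*418484 = (-24 + 3*(-892)) - 1*418484 = (-24 - 2676) - 418484 = -2700 - 418484 = -421184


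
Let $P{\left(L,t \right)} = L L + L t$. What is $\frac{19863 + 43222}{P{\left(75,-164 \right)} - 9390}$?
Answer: $- \frac{12617}{3213} \approx -3.9269$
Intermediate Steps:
$P{\left(L,t \right)} = L^{2} + L t$
$\frac{19863 + 43222}{P{\left(75,-164 \right)} - 9390} = \frac{19863 + 43222}{75 \left(75 - 164\right) - 9390} = \frac{63085}{75 \left(-89\right) - 9390} = \frac{63085}{-6675 - 9390} = \frac{63085}{-16065} = 63085 \left(- \frac{1}{16065}\right) = - \frac{12617}{3213}$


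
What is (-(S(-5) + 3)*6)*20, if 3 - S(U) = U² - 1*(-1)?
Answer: 2400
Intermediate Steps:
S(U) = 2 - U² (S(U) = 3 - (U² - 1*(-1)) = 3 - (U² + 1) = 3 - (1 + U²) = 3 + (-1 - U²) = 2 - U²)
(-(S(-5) + 3)*6)*20 = (-((2 - 1*(-5)²) + 3)*6)*20 = (-((2 - 1*25) + 3)*6)*20 = (-((2 - 25) + 3)*6)*20 = (-(-23 + 3)*6)*20 = (-1*(-20)*6)*20 = (20*6)*20 = 120*20 = 2400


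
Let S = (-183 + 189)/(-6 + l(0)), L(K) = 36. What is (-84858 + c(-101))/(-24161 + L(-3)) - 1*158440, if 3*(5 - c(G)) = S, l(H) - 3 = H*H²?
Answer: -11466840443/72375 ≈ -1.5844e+5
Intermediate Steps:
l(H) = 3 + H³ (l(H) = 3 + H*H² = 3 + H³)
S = -2 (S = (-183 + 189)/(-6 + (3 + 0³)) = 6/(-6 + (3 + 0)) = 6/(-6 + 3) = 6/(-3) = 6*(-⅓) = -2)
c(G) = 17/3 (c(G) = 5 - ⅓*(-2) = 5 + ⅔ = 17/3)
(-84858 + c(-101))/(-24161 + L(-3)) - 1*158440 = (-84858 + 17/3)/(-24161 + 36) - 1*158440 = -254557/3/(-24125) - 158440 = -254557/3*(-1/24125) - 158440 = 254557/72375 - 158440 = -11466840443/72375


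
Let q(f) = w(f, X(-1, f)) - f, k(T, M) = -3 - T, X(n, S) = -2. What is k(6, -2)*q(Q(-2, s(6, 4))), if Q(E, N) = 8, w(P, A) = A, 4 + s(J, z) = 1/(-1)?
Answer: 90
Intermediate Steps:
s(J, z) = -5 (s(J, z) = -4 + 1/(-1) = -4 - 1 = -5)
q(f) = -2 - f
k(6, -2)*q(Q(-2, s(6, 4))) = (-3 - 1*6)*(-2 - 1*8) = (-3 - 6)*(-2 - 8) = -9*(-10) = 90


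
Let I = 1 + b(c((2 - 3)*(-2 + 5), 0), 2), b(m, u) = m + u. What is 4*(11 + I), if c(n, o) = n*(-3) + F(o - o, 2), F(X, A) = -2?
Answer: 84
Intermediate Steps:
c(n, o) = -2 - 3*n (c(n, o) = n*(-3) - 2 = -3*n - 2 = -2 - 3*n)
I = 10 (I = 1 + ((-2 - 3*(2 - 3)*(-2 + 5)) + 2) = 1 + ((-2 - (-3)*3) + 2) = 1 + ((-2 - 3*(-3)) + 2) = 1 + ((-2 + 9) + 2) = 1 + (7 + 2) = 1 + 9 = 10)
4*(11 + I) = 4*(11 + 10) = 4*21 = 84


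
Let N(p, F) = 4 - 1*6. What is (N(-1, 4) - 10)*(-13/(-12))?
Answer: -13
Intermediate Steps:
N(p, F) = -2 (N(p, F) = 4 - 6 = -2)
(N(-1, 4) - 10)*(-13/(-12)) = (-2 - 10)*(-13/(-12)) = -(-156)*(-1)/12 = -12*13/12 = -13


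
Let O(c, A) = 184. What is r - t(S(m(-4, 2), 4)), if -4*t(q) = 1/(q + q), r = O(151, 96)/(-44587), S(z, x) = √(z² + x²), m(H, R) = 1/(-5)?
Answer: -184/44587 + 5*√401/3208 ≈ 0.027084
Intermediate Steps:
m(H, R) = -⅕
S(z, x) = √(x² + z²)
r = -184/44587 (r = 184/(-44587) = 184*(-1/44587) = -184/44587 ≈ -0.0041268)
t(q) = -1/(8*q) (t(q) = -1/(4*(q + q)) = -1/(2*q)/4 = -1/(8*q))
r - t(S(m(-4, 2), 4)) = -184/44587 - (-1)/(8*(√(4² + (-⅕)²))) = -184/44587 - (-1)/(8*(√(16 + 1/25))) = -184/44587 - (-1)/(8*(√(401/25))) = -184/44587 - (-1)/(8*(√401/5)) = -184/44587 - (-1)*5*√401/401/8 = -184/44587 - (-5)*√401/3208 = -184/44587 + 5*√401/3208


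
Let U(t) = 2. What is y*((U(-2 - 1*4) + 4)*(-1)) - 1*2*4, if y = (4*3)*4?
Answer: -296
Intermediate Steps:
y = 48 (y = 12*4 = 48)
y*((U(-2 - 1*4) + 4)*(-1)) - 1*2*4 = 48*((2 + 4)*(-1)) - 1*2*4 = 48*(6*(-1)) - 2*4 = 48*(-6) - 8 = -288 - 8 = -296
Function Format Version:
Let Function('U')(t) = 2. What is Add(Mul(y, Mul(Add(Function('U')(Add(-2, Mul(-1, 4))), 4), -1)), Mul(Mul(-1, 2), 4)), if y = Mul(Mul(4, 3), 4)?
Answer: -296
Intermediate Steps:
y = 48 (y = Mul(12, 4) = 48)
Add(Mul(y, Mul(Add(Function('U')(Add(-2, Mul(-1, 4))), 4), -1)), Mul(Mul(-1, 2), 4)) = Add(Mul(48, Mul(Add(2, 4), -1)), Mul(Mul(-1, 2), 4)) = Add(Mul(48, Mul(6, -1)), Mul(-2, 4)) = Add(Mul(48, -6), -8) = Add(-288, -8) = -296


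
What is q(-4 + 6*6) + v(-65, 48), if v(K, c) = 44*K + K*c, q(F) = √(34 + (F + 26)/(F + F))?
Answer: -5980 + √2234/8 ≈ -5974.1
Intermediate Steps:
q(F) = √(34 + (26 + F)/(2*F)) (q(F) = √(34 + (26 + F)/((2*F))) = √(34 + (26 + F)*(1/(2*F))) = √(34 + (26 + F)/(2*F)))
q(-4 + 6*6) + v(-65, 48) = √(138 + 52/(-4 + 6*6))/2 - 65*(44 + 48) = √(138 + 52/(-4 + 36))/2 - 65*92 = √(138 + 52/32)/2 - 5980 = √(138 + 52*(1/32))/2 - 5980 = √(138 + 13/8)/2 - 5980 = √(1117/8)/2 - 5980 = (√2234/4)/2 - 5980 = √2234/8 - 5980 = -5980 + √2234/8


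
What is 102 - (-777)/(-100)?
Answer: 9423/100 ≈ 94.230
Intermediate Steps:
102 - (-777)/(-100) = 102 - (-777)*(-1)/100 = 102 - 111*7/100 = 102 - 777/100 = 9423/100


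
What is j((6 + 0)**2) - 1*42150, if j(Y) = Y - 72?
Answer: -42186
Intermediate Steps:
j(Y) = -72 + Y
j((6 + 0)**2) - 1*42150 = (-72 + (6 + 0)**2) - 1*42150 = (-72 + 6**2) - 42150 = (-72 + 36) - 42150 = -36 - 42150 = -42186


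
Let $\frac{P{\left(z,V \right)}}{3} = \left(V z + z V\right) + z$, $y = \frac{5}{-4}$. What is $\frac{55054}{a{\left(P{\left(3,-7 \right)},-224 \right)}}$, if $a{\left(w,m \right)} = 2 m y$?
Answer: $\frac{27527}{280} \approx 98.311$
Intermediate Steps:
$y = - \frac{5}{4}$ ($y = 5 \left(- \frac{1}{4}\right) = - \frac{5}{4} \approx -1.25$)
$P{\left(z,V \right)} = 3 z + 6 V z$ ($P{\left(z,V \right)} = 3 \left(\left(V z + z V\right) + z\right) = 3 \left(\left(V z + V z\right) + z\right) = 3 \left(2 V z + z\right) = 3 \left(z + 2 V z\right) = 3 z + 6 V z$)
$a{\left(w,m \right)} = - \frac{5 m}{2}$ ($a{\left(w,m \right)} = 2 m \left(- \frac{5}{4}\right) = - \frac{5 m}{2}$)
$\frac{55054}{a{\left(P{\left(3,-7 \right)},-224 \right)}} = \frac{55054}{\left(- \frac{5}{2}\right) \left(-224\right)} = \frac{55054}{560} = 55054 \cdot \frac{1}{560} = \frac{27527}{280}$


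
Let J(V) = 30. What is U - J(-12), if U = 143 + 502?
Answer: 615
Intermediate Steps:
U = 645
U - J(-12) = 645 - 1*30 = 645 - 30 = 615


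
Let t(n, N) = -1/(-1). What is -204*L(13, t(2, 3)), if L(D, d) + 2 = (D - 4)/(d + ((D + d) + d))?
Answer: 1173/4 ≈ 293.25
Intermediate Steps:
t(n, N) = 1 (t(n, N) = -1*(-1) = 1)
L(D, d) = -2 + (-4 + D)/(D + 3*d) (L(D, d) = -2 + (D - 4)/(d + ((D + d) + d)) = -2 + (-4 + D)/(d + (D + 2*d)) = -2 + (-4 + D)/(D + 3*d))
-204*L(13, t(2, 3)) = -204*(-4 - 1*13 - 6*1)/(13 + 3*1) = -204*(-4 - 13 - 6)/(13 + 3) = -204*(-23)/16 = -51*(-23)/4 = -204*(-23/16) = 1173/4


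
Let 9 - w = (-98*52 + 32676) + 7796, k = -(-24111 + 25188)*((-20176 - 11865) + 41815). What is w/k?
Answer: 11789/3508866 ≈ 0.0033598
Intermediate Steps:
k = -10526598 (k = -1077*(-32041 + 41815) = -1077*9774 = -1*10526598 = -10526598)
w = -35367 (w = 9 - ((-98*52 + 32676) + 7796) = 9 - ((-5096 + 32676) + 7796) = 9 - (27580 + 7796) = 9 - 1*35376 = 9 - 35376 = -35367)
w/k = -35367/(-10526598) = -35367*(-1/10526598) = 11789/3508866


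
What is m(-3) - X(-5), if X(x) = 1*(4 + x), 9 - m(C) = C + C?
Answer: 16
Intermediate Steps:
m(C) = 9 - 2*C (m(C) = 9 - (C + C) = 9 - 2*C)
X(x) = 4 + x
m(-3) - X(-5) = (9 - 2*(-3)) - (4 - 5) = (9 + 6) - 1*(-1) = 15 + 1 = 16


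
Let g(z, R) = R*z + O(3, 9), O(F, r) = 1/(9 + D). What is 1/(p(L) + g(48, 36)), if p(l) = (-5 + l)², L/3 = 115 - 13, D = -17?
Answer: 8/738631 ≈ 1.0831e-5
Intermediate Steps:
O(F, r) = -⅛ (O(F, r) = 1/(9 - 17) = 1/(-8) = -⅛)
L = 306 (L = 3*(115 - 13) = 3*102 = 306)
g(z, R) = -⅛ + R*z (g(z, R) = R*z - ⅛ = -⅛ + R*z)
1/(p(L) + g(48, 36)) = 1/((-5 + 306)² + (-⅛ + 36*48)) = 1/(301² + (-⅛ + 1728)) = 1/(90601 + 13823/8) = 1/(738631/8) = 8/738631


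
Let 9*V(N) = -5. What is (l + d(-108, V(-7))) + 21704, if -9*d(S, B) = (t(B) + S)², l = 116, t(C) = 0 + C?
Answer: 14952251/729 ≈ 20511.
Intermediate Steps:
t(C) = C
V(N) = -5/9 (V(N) = (⅑)*(-5) = -5/9)
d(S, B) = -(B + S)²/9
(l + d(-108, V(-7))) + 21704 = (116 - (-5/9 - 108)²/9) + 21704 = (116 - (-977/9)²/9) + 21704 = (116 - ⅑*954529/81) + 21704 = (116 - 954529/729) + 21704 = -869965/729 + 21704 = 14952251/729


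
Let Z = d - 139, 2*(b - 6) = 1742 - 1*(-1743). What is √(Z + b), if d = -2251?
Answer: I*√2566/2 ≈ 25.328*I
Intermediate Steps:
b = 3497/2 (b = 6 + (1742 - 1*(-1743))/2 = 6 + (1742 + 1743)/2 = 6 + (½)*3485 = 6 + 3485/2 = 3497/2 ≈ 1748.5)
Z = -2390 (Z = -2251 - 139 = -2390)
√(Z + b) = √(-2390 + 3497/2) = √(-1283/2) = I*√2566/2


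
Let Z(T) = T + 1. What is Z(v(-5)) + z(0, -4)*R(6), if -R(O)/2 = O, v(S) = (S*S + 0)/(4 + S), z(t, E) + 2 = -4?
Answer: 48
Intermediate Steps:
z(t, E) = -6 (z(t, E) = -2 - 4 = -6)
v(S) = S**2/(4 + S) (v(S) = (S**2 + 0)/(4 + S) = S**2/(4 + S))
R(O) = -2*O
Z(T) = 1 + T
Z(v(-5)) + z(0, -4)*R(6) = (1 + (-5)**2/(4 - 5)) - (-12)*6 = (1 + 25/(-1)) - 6*(-12) = (1 + 25*(-1)) + 72 = (1 - 25) + 72 = -24 + 72 = 48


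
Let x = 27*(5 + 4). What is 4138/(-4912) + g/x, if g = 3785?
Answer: 8793193/596808 ≈ 14.734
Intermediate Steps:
x = 243 (x = 27*9 = 243)
4138/(-4912) + g/x = 4138/(-4912) + 3785/243 = 4138*(-1/4912) + 3785*(1/243) = -2069/2456 + 3785/243 = 8793193/596808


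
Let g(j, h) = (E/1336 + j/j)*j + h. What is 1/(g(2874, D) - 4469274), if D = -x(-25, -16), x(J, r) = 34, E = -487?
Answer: -668/2984277731 ≈ -2.2384e-7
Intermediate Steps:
D = -34 (D = -1*34 = -34)
g(j, h) = h + 849*j/1336 (g(j, h) = (-487/1336 + j/j)*j + h = (-487*1/1336 + 1)*j + h = (-487/1336 + 1)*j + h = 849*j/1336 + h = h + 849*j/1336)
1/(g(2874, D) - 4469274) = 1/((-34 + (849/1336)*2874) - 4469274) = 1/((-34 + 1220013/668) - 4469274) = 1/(1197301/668 - 4469274) = 1/(-2984277731/668) = -668/2984277731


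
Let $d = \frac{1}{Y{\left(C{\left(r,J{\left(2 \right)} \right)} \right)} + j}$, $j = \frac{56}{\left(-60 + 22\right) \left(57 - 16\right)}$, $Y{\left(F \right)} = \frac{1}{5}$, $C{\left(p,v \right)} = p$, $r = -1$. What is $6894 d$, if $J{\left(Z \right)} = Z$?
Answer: $\frac{2983570}{71} \approx 42022.0$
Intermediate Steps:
$Y{\left(F \right)} = \frac{1}{5}$
$j = - \frac{28}{779}$ ($j = \frac{56}{\left(-38\right) 41} = \frac{56}{-1558} = 56 \left(- \frac{1}{1558}\right) = - \frac{28}{779} \approx -0.035944$)
$d = \frac{3895}{639}$ ($d = \frac{1}{\frac{1}{5} - \frac{28}{779}} = \frac{1}{\frac{639}{3895}} = \frac{3895}{639} \approx 6.0955$)
$6894 d = 6894 \cdot \frac{3895}{639} = \frac{2983570}{71}$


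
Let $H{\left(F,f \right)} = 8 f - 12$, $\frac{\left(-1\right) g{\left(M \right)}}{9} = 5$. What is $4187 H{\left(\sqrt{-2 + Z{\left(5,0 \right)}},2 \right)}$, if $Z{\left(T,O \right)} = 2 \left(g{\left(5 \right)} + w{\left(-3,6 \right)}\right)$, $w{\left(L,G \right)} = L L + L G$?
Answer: $16748$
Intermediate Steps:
$g{\left(M \right)} = -45$ ($g{\left(M \right)} = \left(-9\right) 5 = -45$)
$w{\left(L,G \right)} = L^{2} + G L$
$Z{\left(T,O \right)} = -108$ ($Z{\left(T,O \right)} = 2 \left(-45 - 3 \left(6 - 3\right)\right) = 2 \left(-45 - 9\right) = 2 \left(-54\right) = -108$)
$H{\left(F,f \right)} = -12 + 8 f$
$4187 H{\left(\sqrt{-2 + Z{\left(5,0 \right)}},2 \right)} = 4187 \left(-12 + 8 \cdot 2\right) = 4187 \left(-12 + 16\right) = 4187 \cdot 4 = 16748$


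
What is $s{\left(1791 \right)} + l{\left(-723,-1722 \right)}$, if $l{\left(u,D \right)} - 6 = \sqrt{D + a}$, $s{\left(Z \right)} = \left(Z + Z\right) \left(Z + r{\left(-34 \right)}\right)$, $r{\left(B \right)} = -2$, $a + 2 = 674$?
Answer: $6408204 + 5 i \sqrt{42} \approx 6.4082 \cdot 10^{6} + 32.404 i$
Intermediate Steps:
$a = 672$ ($a = -2 + 674 = 672$)
$s{\left(Z \right)} = 2 Z \left(-2 + Z\right)$ ($s{\left(Z \right)} = \left(Z + Z\right) \left(Z - 2\right) = 2 Z \left(-2 + Z\right)$)
$l{\left(u,D \right)} = 6 + \sqrt{672 + D}$ ($l{\left(u,D \right)} = 6 + \sqrt{D + 672} = 6 + \sqrt{672 + D}$)
$s{\left(1791 \right)} + l{\left(-723,-1722 \right)} = 2 \cdot 1791 \left(-2 + 1791\right) + \left(6 + \sqrt{672 - 1722}\right) = 2 \cdot 1791 \cdot 1789 + \left(6 + \sqrt{-1050}\right) = 6408198 + \left(6 + 5 i \sqrt{42}\right) = 6408204 + 5 i \sqrt{42}$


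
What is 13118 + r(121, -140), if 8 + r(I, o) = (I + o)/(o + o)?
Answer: 3670819/280 ≈ 13110.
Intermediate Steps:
r(I, o) = -8 + (I + o)/(2*o) (r(I, o) = -8 + (I + o)/(o + o) = -8 + (I + o)/((2*o)) = -8 + (I + o)*(1/(2*o)) = -8 + (I + o)/(2*o))
13118 + r(121, -140) = 13118 + (½)*(121 - 15*(-140))/(-140) = 13118 + (½)*(-1/140)*(121 + 2100) = 13118 + (½)*(-1/140)*2221 = 13118 - 2221/280 = 3670819/280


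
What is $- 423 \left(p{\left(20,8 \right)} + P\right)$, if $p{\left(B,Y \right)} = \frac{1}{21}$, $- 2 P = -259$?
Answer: $- \frac{767181}{14} \approx -54799.0$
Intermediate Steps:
$P = \frac{259}{2}$ ($P = \left(- \frac{1}{2}\right) \left(-259\right) = \frac{259}{2} \approx 129.5$)
$p{\left(B,Y \right)} = \frac{1}{21}$
$- 423 \left(p{\left(20,8 \right)} + P\right) = - 423 \left(\frac{1}{21} + \frac{259}{2}\right) = \left(-423\right) \frac{5441}{42} = - \frac{767181}{14}$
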